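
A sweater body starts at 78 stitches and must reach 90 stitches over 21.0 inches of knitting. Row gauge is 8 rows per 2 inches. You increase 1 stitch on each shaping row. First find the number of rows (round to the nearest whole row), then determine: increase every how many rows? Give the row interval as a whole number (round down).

Rows = 21.0 × 4 = 84.0 → 84 rows.
Stitches to add: 12 → 12 shaping rows (at 1 st each).
84 / 12 = 7.00 → every 7 rows.

Increase every 7th row.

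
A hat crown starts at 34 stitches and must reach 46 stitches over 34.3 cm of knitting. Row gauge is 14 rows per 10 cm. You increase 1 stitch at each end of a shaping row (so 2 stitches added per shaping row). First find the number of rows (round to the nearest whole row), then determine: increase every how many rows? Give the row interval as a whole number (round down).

Rows = 34.3 × 1.4 = 48.0 → 48 rows.
Stitches to add: 12 → 6 shaping rows (at 2 st each).
48 / 6 = 8.00 → every 8 rows.

Increase every 8th row.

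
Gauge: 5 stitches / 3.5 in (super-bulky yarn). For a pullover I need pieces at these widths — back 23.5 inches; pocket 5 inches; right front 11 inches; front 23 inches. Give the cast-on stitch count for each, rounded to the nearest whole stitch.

Rate = 5/3.5 = 1.429 sts per in.
back: 23.5 × 1.429 = 33.57 → 34.
pocket: 5 × 1.429 = 7.14 → 7.
right front: 11 × 1.429 = 15.71 → 16.
front: 23 × 1.429 = 32.86 → 33.

back 34; pocket 7; right front 16; front 33.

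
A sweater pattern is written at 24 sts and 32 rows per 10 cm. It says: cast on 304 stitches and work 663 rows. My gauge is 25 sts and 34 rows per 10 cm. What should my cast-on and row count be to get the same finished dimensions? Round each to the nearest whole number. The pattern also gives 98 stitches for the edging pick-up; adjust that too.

Cast on 317 stitches; work 704 rows; edging pick-up 102 stitches.

Stitches: 304 × 25/24 = 316.67 → 317.
Rows: 663 × 34/32 = 704.44 → 704.
edging pick-up: 98 × 25/24 = 102.08 → 102.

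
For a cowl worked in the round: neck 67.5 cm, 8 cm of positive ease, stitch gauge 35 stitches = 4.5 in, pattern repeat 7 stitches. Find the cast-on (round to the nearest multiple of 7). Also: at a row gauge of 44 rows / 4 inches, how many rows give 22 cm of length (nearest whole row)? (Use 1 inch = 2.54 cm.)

Finished = 67.5 + 8 = 75.5 cm.
75.5 cm × 1/2.54 = 29.72 inches.
35/4.5 = 7.778 sts per in; 29.72 × 7.778 = 231.19 sts.
Nearest multiple of 7 → 231.
22 cm = 8.66 inches; × 11 = 95.28 → 95 rows.

Cast on 231 stitches; work 95 rows.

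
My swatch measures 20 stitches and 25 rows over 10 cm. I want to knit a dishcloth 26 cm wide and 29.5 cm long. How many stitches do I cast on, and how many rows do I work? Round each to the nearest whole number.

Cast on 52 stitches and work 74 rows.

Stitch gauge = 20/10 = 2 sts/cm; 26 × 2 = 52.00 → 52 sts.
Row gauge = 25/10 = 2.5 rows/cm; 29.5 × 2.5 = 73.75 → 74 rows.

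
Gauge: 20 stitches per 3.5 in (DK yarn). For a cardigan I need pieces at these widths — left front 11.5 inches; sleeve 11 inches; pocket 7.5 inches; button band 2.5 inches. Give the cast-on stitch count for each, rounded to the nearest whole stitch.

Rate = 20/3.5 = 5.714 sts per in.
left front: 11.5 × 5.714 = 65.71 → 66.
sleeve: 11 × 5.714 = 62.86 → 63.
pocket: 7.5 × 5.714 = 42.86 → 43.
button band: 2.5 × 5.714 = 14.29 → 14.

left front 66; sleeve 63; pocket 43; button band 14.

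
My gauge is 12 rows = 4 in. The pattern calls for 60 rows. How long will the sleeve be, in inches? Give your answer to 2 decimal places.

12 rows / 4 inch = 3 rows per inch.
60 / 3 = 20.000 inches.

20.00 inches.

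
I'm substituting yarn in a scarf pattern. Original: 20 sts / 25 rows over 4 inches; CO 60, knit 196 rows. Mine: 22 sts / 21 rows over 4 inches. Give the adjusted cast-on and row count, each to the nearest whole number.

Cast on 66 stitches; work 165 rows.

Stitches: 60 × 22/20 = 66.00 → 66.
Rows: 196 × 21/25 = 164.64 → 165.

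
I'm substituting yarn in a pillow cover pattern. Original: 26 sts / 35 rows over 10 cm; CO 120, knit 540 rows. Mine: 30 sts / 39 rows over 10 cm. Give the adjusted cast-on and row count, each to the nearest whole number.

Stitches: 120 × 30/26 = 138.46 → 138.
Rows: 540 × 39/35 = 601.71 → 602.

Cast on 138 stitches; work 602 rows.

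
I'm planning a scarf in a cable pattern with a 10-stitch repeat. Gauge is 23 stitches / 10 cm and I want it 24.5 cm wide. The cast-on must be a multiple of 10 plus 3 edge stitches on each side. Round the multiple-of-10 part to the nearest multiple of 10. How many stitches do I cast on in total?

23 / 10 = 2.3 sts per cm.
24.5 × 2.3 = 56.35 sts.
Less 6 edge sts → 50.35 for the repeat.
Nearest multiple of 10: 50.
Add back 6 edge sts → 56.

CO 56 sts.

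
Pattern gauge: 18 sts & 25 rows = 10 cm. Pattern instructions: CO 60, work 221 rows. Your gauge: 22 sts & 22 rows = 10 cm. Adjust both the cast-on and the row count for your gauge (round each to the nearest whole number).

Cast on 73 stitches; work 194 rows.

Stitches: 60 × 22/18 = 73.33 → 73.
Rows: 221 × 22/25 = 194.48 → 194.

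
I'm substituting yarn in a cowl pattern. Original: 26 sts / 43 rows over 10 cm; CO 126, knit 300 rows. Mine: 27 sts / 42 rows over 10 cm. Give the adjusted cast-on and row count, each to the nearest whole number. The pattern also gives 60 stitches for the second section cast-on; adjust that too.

Cast on 131 stitches; work 293 rows; second section cast-on 62 stitches.

Stitches: 126 × 27/26 = 130.85 → 131.
Rows: 300 × 42/43 = 293.02 → 293.
second section cast-on: 60 × 27/26 = 62.31 → 62.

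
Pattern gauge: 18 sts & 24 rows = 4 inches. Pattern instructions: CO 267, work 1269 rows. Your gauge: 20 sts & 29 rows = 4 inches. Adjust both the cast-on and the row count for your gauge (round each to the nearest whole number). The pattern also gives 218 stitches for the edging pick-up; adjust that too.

Cast on 297 stitches; work 1533 rows; edging pick-up 242 stitches.

Stitches: 267 × 20/18 = 296.67 → 297.
Rows: 1269 × 29/24 = 1533.38 → 1533.
edging pick-up: 218 × 20/18 = 242.22 → 242.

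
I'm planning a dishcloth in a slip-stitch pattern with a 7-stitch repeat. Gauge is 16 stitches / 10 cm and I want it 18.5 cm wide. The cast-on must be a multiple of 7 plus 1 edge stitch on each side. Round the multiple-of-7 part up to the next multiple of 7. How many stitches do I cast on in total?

16 / 10 = 1.6 sts per cm.
18.5 × 1.6 = 29.60 sts.
Less 2 edge sts → 27.60 for the repeat.
Next multiple of 7: 28.
Add back 2 edge sts → 30.

CO 30 sts.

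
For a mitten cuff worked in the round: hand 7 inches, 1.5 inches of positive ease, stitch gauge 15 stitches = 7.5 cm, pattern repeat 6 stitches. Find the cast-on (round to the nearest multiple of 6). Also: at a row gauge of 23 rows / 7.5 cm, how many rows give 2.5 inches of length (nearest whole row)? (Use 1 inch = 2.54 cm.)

Finished = 7 + 1.5 = 8.5 inches.
8.5 inches × 2.54 = 21.59 cm.
15/7.5 = 2 sts per cm; 21.59 × 2 = 43.18 sts.
Nearest multiple of 6 → 42.
2.5 inches = 6.35 cm; × 3.067 = 19.47 → 19 rows.

Cast on 42 stitches; work 19 rows.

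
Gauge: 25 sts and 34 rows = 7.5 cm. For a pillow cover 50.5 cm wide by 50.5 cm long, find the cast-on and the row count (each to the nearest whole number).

Cast on 168 stitches and work 229 rows.

Stitch gauge = 25/7.5 = 3.333 sts/cm; 50.5 × 3.333 = 168.33 → 168 sts.
Row gauge = 34/7.5 = 4.533 rows/cm; 50.5 × 4.533 = 228.93 → 229 rows.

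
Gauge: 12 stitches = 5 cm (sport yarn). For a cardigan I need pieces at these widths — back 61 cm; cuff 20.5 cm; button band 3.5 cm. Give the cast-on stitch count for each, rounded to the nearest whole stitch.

back 146; cuff 49; button band 8.

Rate = 12/5 = 2.4 sts per cm.
back: 61 × 2.4 = 146.40 → 146.
cuff: 20.5 × 2.4 = 49.20 → 49.
button band: 3.5 × 2.4 = 8.40 → 8.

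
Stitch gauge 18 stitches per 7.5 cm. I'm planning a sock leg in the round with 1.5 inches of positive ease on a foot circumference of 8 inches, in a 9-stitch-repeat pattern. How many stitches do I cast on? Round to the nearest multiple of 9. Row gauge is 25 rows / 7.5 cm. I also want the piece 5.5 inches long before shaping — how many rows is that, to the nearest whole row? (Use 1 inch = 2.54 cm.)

Cast on 54 stitches; work 47 rows.

Finished = 8 + 1.5 = 9.5 inches.
9.5 inches × 2.54 = 24.13 cm.
18/7.5 = 2.4 sts per cm; 24.13 × 2.4 = 57.91 sts.
Nearest multiple of 9 → 54.
5.5 inches = 13.97 cm; × 3.333 = 46.57 → 47 rows.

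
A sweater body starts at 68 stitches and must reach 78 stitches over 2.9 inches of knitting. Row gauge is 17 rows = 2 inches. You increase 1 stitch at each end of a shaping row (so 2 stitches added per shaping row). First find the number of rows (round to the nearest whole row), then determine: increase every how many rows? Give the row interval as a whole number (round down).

Rows = 2.9 × 8.5 = 24.6 → 25 rows.
Stitches to add: 10 → 5 shaping rows (at 2 st each).
25 / 5 = 5.00 → every 5 rows.

Increase every 5th row.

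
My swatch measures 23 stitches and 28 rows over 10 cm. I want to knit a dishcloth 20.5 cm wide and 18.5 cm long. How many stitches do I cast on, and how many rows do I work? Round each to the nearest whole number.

Stitch gauge = 23/10 = 2.3 sts/cm; 20.5 × 2.3 = 47.15 → 47 sts.
Row gauge = 28/10 = 2.8 rows/cm; 18.5 × 2.8 = 51.80 → 52 rows.

Cast on 47 stitches and work 52 rows.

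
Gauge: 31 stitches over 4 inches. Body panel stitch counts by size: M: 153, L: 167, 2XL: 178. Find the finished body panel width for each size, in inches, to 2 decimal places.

M 19.74 inches; L 21.55 inches; 2XL 22.97 inches.

31/4 = 7.75 sts per in.
M: 153 / 7.75 = 19.742 → 19.74 in.
L: 167 / 7.75 = 21.548 → 21.55 in.
2XL: 178 / 7.75 = 22.968 → 22.97 in.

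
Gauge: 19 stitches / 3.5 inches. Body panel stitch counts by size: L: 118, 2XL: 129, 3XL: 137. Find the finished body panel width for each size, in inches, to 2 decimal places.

L 21.74 inches; 2XL 23.76 inches; 3XL 25.24 inches.

19/3.5 = 5.429 sts per in.
L: 118 / 5.429 = 21.737 → 21.74 in.
2XL: 129 / 5.429 = 23.763 → 23.76 in.
3XL: 137 / 5.429 = 25.237 → 25.24 in.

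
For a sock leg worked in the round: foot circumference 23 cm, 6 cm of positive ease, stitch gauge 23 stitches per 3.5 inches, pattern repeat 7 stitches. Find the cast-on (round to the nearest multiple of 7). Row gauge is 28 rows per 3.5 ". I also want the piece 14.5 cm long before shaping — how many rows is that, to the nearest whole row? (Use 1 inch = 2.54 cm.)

Finished = 23 + 6 = 29 cm.
29 cm × 1/2.54 = 11.42 inches.
23/3.5 = 6.571 sts per in; 11.42 × 6.571 = 75.03 sts.
Nearest multiple of 7 → 77.
14.5 cm = 5.71 inches; × 8 = 45.67 → 46 rows.

Cast on 77 stitches; work 46 rows.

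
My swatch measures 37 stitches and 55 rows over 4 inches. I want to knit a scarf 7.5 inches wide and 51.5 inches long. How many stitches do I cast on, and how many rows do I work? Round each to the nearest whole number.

Cast on 69 stitches and work 708 rows.

Stitch gauge = 37/4 = 9.25 sts/in; 7.5 × 9.25 = 69.38 → 69 sts.
Row gauge = 55/4 = 13.75 rows/in; 51.5 × 13.75 = 708.12 → 708 rows.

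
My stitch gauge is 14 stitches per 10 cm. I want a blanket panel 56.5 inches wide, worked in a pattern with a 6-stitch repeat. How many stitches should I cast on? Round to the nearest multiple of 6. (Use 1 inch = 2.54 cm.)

56.5 in = 56.5 × 2.54 = 143.51 cm.
14 / 10 = 1.4 sts/cm.
143.51 × 1.4 = 200.91 sts.
→ 198.

Cast on 198 stitches.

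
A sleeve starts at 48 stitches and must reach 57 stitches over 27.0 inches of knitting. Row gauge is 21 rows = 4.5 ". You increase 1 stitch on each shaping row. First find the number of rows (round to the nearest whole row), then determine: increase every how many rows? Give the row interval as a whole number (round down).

Rows = 27.0 × 4.667 = 126.0 → 126 rows.
Stitches to add: 9 → 9 shaping rows (at 1 st each).
126 / 9 = 14.00 → every 14 rows.

Increase every 14th row.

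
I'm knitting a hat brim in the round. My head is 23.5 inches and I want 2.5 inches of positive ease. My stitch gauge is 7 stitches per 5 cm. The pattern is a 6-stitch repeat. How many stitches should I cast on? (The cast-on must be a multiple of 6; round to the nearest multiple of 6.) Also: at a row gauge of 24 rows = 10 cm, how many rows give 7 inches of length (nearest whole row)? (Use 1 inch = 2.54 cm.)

Finished = 23.5 + 2.5 = 26 inches.
26 inches × 2.54 = 66.04 cm.
7/5 = 1.4 sts per cm; 66.04 × 1.4 = 92.46 sts.
Nearest multiple of 6 → 90.
7 inches = 17.78 cm; × 2.4 = 42.67 → 43 rows.

Cast on 90 stitches; work 43 rows.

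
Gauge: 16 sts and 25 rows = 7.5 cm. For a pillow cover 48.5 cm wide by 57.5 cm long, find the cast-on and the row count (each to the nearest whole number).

Cast on 103 stitches and work 192 rows.

Stitch gauge = 16/7.5 = 2.133 sts/cm; 48.5 × 2.133 = 103.47 → 103 sts.
Row gauge = 25/7.5 = 3.333 rows/cm; 57.5 × 3.333 = 191.67 → 192 rows.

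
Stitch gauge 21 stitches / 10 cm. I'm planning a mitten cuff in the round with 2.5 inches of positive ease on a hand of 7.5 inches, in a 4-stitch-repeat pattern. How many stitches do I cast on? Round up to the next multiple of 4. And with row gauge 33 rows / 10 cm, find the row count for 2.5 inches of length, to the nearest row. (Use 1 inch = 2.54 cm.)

Finished = 7.5 + 2.5 = 10 inches.
10 inches × 2.54 = 25.40 cm.
21/10 = 2.1 sts per cm; 25.40 × 2.1 = 53.34 sts.
Next multiple of 4 → 56.
2.5 inches = 6.35 cm; × 3.3 = 20.95 → 21 rows.

Cast on 56 stitches; work 21 rows.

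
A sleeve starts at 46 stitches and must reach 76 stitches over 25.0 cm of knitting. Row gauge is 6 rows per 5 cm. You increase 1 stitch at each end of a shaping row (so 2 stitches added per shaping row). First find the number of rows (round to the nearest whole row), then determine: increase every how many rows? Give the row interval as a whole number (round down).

Increase every 2nd row.

Rows = 25.0 × 1.2 = 30.0 → 30 rows.
Stitches to add: 30 → 15 shaping rows (at 2 st each).
30 / 15 = 2.00 → every 2 rows.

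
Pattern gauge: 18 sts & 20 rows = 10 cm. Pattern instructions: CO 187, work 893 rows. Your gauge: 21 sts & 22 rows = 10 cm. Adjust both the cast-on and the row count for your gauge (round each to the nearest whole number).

Cast on 218 stitches; work 982 rows.

Stitches: 187 × 21/18 = 218.17 → 218.
Rows: 893 × 22/20 = 982.30 → 982.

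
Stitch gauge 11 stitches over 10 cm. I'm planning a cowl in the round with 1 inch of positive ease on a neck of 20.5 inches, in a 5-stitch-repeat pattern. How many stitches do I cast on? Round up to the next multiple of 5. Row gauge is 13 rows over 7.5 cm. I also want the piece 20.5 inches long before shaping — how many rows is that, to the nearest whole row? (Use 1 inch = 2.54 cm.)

Cast on 65 stitches; work 90 rows.

Finished = 20.5 + 1 = 21.5 inches.
21.5 inches × 2.54 = 54.61 cm.
11/10 = 1.1 sts per cm; 54.61 × 1.1 = 60.07 sts.
Next multiple of 5 → 65.
20.5 inches = 52.07 cm; × 1.733 = 90.25 → 90 rows.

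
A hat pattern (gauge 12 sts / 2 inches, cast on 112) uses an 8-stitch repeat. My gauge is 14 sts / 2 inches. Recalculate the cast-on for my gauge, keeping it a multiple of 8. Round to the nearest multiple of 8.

112 × 14 / 12 = 130.67.
Nearest multiple of 8: 128.

CO 128 sts.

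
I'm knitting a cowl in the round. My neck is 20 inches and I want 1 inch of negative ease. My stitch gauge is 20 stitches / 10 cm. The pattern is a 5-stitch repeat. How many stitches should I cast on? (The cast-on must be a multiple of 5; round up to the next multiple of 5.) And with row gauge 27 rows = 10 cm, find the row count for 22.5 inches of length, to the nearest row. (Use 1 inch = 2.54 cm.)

Cast on 100 stitches; work 154 rows.

Finished = 20 − 1 = 19 inches.
19 inches × 2.54 = 48.26 cm.
20/10 = 2 sts per cm; 48.26 × 2 = 96.52 sts.
Next multiple of 5 → 100.
22.5 inches = 57.15 cm; × 2.7 = 154.31 → 154 rows.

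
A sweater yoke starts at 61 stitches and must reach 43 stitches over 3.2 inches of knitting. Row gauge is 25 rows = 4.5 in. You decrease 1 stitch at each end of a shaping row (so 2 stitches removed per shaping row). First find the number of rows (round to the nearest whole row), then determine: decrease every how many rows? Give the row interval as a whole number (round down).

Decrease every 2nd row.

Rows = 3.2 × 5.556 = 17.8 → 18 rows.
Stitches to remove: 18 → 9 shaping rows (at 2 st each).
18 / 9 = 2.00 → every 2 rows.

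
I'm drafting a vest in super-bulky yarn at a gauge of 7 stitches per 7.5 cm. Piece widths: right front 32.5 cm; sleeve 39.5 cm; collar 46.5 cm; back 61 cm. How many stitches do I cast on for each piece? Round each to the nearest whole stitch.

right front 30; sleeve 37; collar 43; back 57.

Rate = 7/7.5 = 0.933 sts per cm.
right front: 32.5 × 0.933 = 30.33 → 30.
sleeve: 39.5 × 0.933 = 36.87 → 37.
collar: 46.5 × 0.933 = 43.40 → 43.
back: 61 × 0.933 = 56.93 → 57.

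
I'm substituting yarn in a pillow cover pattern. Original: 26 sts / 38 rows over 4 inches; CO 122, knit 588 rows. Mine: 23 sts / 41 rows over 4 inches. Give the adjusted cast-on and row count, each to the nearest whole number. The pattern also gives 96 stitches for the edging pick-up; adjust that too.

Stitches: 122 × 23/26 = 107.92 → 108.
Rows: 588 × 41/38 = 634.42 → 634.
edging pick-up: 96 × 23/26 = 84.92 → 85.

Cast on 108 stitches; work 634 rows; edging pick-up 85 stitches.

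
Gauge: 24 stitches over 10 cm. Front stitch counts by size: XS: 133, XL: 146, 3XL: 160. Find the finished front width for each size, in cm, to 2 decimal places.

24/10 = 2.4 sts per cm.
XS: 133 / 2.4 = 55.417 → 55.42 cm.
XL: 146 / 2.4 = 60.833 → 60.83 cm.
3XL: 160 / 2.4 = 66.667 → 66.67 cm.

XS 55.42 cm; XL 60.83 cm; 3XL 66.67 cm.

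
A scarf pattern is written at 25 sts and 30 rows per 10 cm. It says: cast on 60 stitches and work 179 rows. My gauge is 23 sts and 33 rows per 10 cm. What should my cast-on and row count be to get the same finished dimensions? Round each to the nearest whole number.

Stitches: 60 × 23/25 = 55.20 → 55.
Rows: 179 × 33/30 = 196.90 → 197.

Cast on 55 stitches; work 197 rows.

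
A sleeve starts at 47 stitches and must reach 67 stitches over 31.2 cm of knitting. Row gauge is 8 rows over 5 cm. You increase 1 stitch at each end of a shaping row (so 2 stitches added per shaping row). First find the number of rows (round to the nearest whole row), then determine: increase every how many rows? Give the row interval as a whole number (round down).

Rows = 31.2 × 1.6 = 49.9 → 50 rows.
Stitches to add: 20 → 10 shaping rows (at 2 st each).
50 / 10 = 5.00 → every 5 rows.

Increase every 5th row.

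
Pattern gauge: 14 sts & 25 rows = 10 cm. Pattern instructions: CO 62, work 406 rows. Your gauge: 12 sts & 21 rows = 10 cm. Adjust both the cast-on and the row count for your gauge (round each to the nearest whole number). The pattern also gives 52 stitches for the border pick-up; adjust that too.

Cast on 53 stitches; work 341 rows; border pick-up 45 stitches.

Stitches: 62 × 12/14 = 53.14 → 53.
Rows: 406 × 21/25 = 341.04 → 341.
border pick-up: 52 × 12/14 = 44.57 → 45.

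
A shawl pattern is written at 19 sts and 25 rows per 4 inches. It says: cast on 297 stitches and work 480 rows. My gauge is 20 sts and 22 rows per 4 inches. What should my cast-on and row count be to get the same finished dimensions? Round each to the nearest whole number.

Cast on 313 stitches; work 422 rows.

Stitches: 297 × 20/19 = 312.63 → 313.
Rows: 480 × 22/25 = 422.40 → 422.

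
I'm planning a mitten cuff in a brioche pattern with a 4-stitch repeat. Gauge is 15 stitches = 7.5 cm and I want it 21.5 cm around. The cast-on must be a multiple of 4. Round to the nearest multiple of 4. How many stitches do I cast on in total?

44 stitches.

15 / 7.5 = 2 sts per cm.
21.5 × 2 = 43.00 sts.
Nearest multiple of 4: 44.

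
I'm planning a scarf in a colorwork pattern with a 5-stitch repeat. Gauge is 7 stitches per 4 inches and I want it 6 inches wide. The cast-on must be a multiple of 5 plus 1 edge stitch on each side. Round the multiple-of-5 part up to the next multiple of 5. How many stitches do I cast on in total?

7 / 4 = 1.75 sts per inch.
6 × 1.75 = 10.50 sts.
Less 2 edge sts → 8.50 for the repeat.
Next multiple of 5: 10.
Add back 2 edge sts → 12.

Cast on 12 stitches.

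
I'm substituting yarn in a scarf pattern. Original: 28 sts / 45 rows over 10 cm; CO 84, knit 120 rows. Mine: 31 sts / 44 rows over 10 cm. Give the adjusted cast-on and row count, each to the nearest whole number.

Stitches: 84 × 31/28 = 93.00 → 93.
Rows: 120 × 44/45 = 117.33 → 117.

Cast on 93 stitches; work 117 rows.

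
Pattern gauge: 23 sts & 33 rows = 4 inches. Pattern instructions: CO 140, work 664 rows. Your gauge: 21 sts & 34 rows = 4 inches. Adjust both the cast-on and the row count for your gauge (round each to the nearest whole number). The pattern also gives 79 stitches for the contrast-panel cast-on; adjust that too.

Stitches: 140 × 21/23 = 127.83 → 128.
Rows: 664 × 34/33 = 684.12 → 684.
contrast-panel cast-on: 79 × 21/23 = 72.13 → 72.

Cast on 128 stitches; work 684 rows; contrast-panel cast-on 72 stitches.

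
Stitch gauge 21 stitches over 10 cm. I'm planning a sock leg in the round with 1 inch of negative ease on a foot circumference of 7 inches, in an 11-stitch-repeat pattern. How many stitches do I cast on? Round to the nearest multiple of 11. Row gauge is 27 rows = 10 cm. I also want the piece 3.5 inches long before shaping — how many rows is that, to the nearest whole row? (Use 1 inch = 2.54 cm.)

Cast on 33 stitches; work 24 rows.

Finished = 7 − 1 = 6 inches.
6 inches × 2.54 = 15.24 cm.
21/10 = 2.1 sts per cm; 15.24 × 2.1 = 32.00 sts.
Nearest multiple of 11 → 33.
3.5 inches = 8.89 cm; × 2.7 = 24.00 → 24 rows.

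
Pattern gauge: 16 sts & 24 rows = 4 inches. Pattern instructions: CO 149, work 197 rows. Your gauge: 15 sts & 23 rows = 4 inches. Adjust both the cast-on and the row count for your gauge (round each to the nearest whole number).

Cast on 140 stitches; work 189 rows.

Stitches: 149 × 15/16 = 139.69 → 140.
Rows: 197 × 23/24 = 188.79 → 189.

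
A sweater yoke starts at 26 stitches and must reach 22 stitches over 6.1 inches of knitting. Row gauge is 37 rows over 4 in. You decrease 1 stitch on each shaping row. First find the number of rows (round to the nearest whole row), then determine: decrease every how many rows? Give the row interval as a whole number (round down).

Decrease every 14th row.

Rows = 6.1 × 9.25 = 56.4 → 56 rows.
Stitches to remove: 4 → 4 shaping rows (at 1 st each).
56 / 4 = 14.00 → every 14 rows.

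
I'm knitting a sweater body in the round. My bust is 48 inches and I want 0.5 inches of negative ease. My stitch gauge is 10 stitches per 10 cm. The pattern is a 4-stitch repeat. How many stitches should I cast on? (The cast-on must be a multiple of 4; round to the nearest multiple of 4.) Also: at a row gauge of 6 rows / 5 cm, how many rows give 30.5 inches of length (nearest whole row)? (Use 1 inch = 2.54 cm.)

Finished = 48 − 0.5 = 47.5 inches.
47.5 inches × 2.54 = 120.65 cm.
10/10 = 1 sts per cm; 120.65 × 1 = 120.65 sts.
Nearest multiple of 4 → 120.
30.5 inches = 77.47 cm; × 1.2 = 92.96 → 93 rows.

Cast on 120 stitches; work 93 rows.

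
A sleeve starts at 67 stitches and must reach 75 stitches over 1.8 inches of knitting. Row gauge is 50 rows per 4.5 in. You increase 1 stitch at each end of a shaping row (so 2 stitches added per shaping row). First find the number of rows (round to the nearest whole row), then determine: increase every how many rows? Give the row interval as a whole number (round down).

Rows = 1.8 × 11.111 = 20.0 → 20 rows.
Stitches to add: 8 → 4 shaping rows (at 2 st each).
20 / 4 = 5.00 → every 5 rows.

Increase every 5th row.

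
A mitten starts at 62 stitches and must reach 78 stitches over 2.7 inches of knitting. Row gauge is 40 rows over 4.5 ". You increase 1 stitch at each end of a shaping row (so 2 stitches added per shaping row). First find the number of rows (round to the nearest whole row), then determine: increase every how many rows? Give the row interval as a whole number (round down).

Increase every 3rd row.

Rows = 2.7 × 8.889 = 24.0 → 24 rows.
Stitches to add: 16 → 8 shaping rows (at 2 st each).
24 / 8 = 3.00 → every 3 rows.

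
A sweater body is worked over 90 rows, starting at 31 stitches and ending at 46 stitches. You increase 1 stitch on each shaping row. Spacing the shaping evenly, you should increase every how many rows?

Stitches to add: |46 − 31| = 15.
Shaping rows needed: 15 / 1 = 15.
90 rows / 15 = every 6 rows.

Increase every 6th row.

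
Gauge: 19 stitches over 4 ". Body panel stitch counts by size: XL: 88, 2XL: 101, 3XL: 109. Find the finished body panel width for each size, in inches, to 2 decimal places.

XL 18.53 inches; 2XL 21.26 inches; 3XL 22.95 inches.

19/4 = 4.75 sts per in.
XL: 88 / 4.75 = 18.526 → 18.53 in.
2XL: 101 / 4.75 = 21.263 → 21.26 in.
3XL: 109 / 4.75 = 22.947 → 22.95 in.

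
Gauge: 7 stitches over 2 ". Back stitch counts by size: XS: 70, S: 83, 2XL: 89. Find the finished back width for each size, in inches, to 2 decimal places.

XS 20.00 inches; S 23.71 inches; 2XL 25.43 inches.

7/2 = 3.5 sts per in.
XS: 70 / 3.5 = 20.000 → 20.00 in.
S: 83 / 3.5 = 23.714 → 23.71 in.
2XL: 89 / 3.5 = 25.429 → 25.43 in.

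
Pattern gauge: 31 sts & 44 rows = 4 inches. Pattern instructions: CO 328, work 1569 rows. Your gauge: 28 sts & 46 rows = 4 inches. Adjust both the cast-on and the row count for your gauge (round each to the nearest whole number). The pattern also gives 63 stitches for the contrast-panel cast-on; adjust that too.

Cast on 296 stitches; work 1640 rows; contrast-panel cast-on 57 stitches.

Stitches: 328 × 28/31 = 296.26 → 296.
Rows: 1569 × 46/44 = 1640.32 → 1640.
contrast-panel cast-on: 63 × 28/31 = 56.90 → 57.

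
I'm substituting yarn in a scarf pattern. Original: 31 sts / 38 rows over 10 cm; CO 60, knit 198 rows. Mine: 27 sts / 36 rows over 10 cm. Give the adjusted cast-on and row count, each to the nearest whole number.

Cast on 52 stitches; work 188 rows.

Stitches: 60 × 27/31 = 52.26 → 52.
Rows: 198 × 36/38 = 187.58 → 188.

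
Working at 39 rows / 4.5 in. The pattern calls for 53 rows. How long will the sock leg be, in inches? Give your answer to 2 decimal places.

39 rows / 4.5 inch = 8.667 rows per inch.
53 / 8.667 = 6.115 inches.

6.12 inches.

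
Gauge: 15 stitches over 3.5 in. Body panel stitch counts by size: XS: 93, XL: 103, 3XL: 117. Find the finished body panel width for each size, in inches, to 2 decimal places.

XS 21.70 inches; XL 24.03 inches; 3XL 27.30 inches.

15/3.5 = 4.286 sts per in.
XS: 93 / 4.286 = 21.700 → 21.70 in.
XL: 103 / 4.286 = 24.033 → 24.03 in.
3XL: 117 / 4.286 = 27.300 → 27.30 in.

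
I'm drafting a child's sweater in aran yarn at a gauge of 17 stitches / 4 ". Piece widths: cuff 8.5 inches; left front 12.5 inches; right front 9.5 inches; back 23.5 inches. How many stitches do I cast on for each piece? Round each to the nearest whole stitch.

Rate = 17/4 = 4.25 sts per in.
cuff: 8.5 × 4.25 = 36.12 → 36.
left front: 12.5 × 4.25 = 53.12 → 53.
right front: 9.5 × 4.25 = 40.38 → 40.
back: 23.5 × 4.25 = 99.88 → 100.

cuff 36; left front 53; right front 40; back 100.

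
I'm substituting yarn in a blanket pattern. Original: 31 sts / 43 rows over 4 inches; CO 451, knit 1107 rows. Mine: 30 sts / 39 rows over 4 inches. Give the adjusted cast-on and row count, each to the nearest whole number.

Stitches: 451 × 30/31 = 436.45 → 436.
Rows: 1107 × 39/43 = 1004.02 → 1004.

Cast on 436 stitches; work 1004 rows.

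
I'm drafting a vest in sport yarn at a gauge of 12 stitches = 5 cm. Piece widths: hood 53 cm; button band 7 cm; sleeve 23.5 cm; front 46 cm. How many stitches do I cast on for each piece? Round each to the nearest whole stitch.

hood 127; button band 17; sleeve 56; front 110.

Rate = 12/5 = 2.4 sts per cm.
hood: 53 × 2.4 = 127.20 → 127.
button band: 7 × 2.4 = 16.80 → 17.
sleeve: 23.5 × 2.4 = 56.40 → 56.
front: 46 × 2.4 = 110.40 → 110.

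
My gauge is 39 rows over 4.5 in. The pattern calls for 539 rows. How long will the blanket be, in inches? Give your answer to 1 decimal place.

39 rows / 4.5 inch = 8.667 rows per inch.
539 / 8.667 = 62.19 inches.

62.2 inches.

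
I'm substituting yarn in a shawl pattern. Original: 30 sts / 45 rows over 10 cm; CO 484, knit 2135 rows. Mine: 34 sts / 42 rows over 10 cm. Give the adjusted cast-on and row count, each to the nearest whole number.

Stitches: 484 × 34/30 = 548.53 → 549.
Rows: 2135 × 42/45 = 1992.67 → 1993.

Cast on 549 stitches; work 1993 rows.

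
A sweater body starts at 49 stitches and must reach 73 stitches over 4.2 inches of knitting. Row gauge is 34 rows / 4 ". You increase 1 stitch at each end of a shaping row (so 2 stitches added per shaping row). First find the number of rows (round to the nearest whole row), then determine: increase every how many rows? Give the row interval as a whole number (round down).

Rows = 4.2 × 8.5 = 35.7 → 36 rows.
Stitches to add: 24 → 12 shaping rows (at 2 st each).
36 / 12 = 3.00 → every 3 rows.

Increase every 3rd row.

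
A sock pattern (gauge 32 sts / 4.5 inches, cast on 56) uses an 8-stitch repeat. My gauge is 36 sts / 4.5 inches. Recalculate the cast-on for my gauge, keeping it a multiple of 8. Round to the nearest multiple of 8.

Cast on 64 stitches.

56 × 36 / 32 = 63.00.
Nearest multiple of 8: 64.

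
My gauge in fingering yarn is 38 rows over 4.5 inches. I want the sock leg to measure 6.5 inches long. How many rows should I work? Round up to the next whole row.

Work 55 rows.

38 rows / 4.5 in = 8.444 rows per inch.
6.5 × 8.444 = 54.89 rows.
Round up → 55.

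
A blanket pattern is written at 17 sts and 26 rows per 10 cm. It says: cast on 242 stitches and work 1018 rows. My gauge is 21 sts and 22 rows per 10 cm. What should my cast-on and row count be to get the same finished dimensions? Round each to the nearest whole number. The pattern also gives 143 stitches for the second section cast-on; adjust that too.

Cast on 299 stitches; work 861 rows; second section cast-on 177 stitches.

Stitches: 242 × 21/17 = 298.94 → 299.
Rows: 1018 × 22/26 = 861.38 → 861.
second section cast-on: 143 × 21/17 = 176.65 → 177.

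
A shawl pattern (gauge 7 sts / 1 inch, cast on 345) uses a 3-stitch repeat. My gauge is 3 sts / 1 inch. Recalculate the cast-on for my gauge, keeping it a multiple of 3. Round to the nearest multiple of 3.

147 stitches.

345 × 3 / 7 = 147.86.
Nearest multiple of 3: 147.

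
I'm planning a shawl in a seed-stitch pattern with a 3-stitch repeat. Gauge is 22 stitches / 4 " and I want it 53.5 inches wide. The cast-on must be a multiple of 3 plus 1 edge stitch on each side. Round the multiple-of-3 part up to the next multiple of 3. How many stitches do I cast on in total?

Cast on 296 stitches.

22 / 4 = 5.5 sts per inch.
53.5 × 5.5 = 294.25 sts.
Less 2 edge sts → 292.25 for the repeat.
Next multiple of 3: 294.
Add back 2 edge sts → 296.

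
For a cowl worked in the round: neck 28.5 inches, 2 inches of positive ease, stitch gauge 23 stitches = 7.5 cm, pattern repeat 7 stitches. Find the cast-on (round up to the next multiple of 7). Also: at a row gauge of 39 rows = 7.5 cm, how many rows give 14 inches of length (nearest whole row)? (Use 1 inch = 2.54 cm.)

Cast on 238 stitches; work 185 rows.

Finished = 28.5 + 2 = 30.5 inches.
30.5 inches × 2.54 = 77.47 cm.
23/7.5 = 3.067 sts per cm; 77.47 × 3.067 = 237.57 sts.
Next multiple of 7 → 238.
14 inches = 35.56 cm; × 5.2 = 184.91 → 185 rows.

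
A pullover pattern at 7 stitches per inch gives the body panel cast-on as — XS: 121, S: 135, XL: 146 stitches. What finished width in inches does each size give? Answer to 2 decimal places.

7/1 = 7 sts per in.
XS: 121 / 7 = 17.286 → 17.29 in.
S: 135 / 7 = 19.286 → 19.29 in.
XL: 146 / 7 = 20.857 → 20.86 in.

XS 17.29 inches; S 19.29 inches; XL 20.86 inches.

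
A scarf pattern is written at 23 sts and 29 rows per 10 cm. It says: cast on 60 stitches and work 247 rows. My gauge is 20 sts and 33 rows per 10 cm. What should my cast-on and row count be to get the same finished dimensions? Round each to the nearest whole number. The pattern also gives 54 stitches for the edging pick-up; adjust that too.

Stitches: 60 × 20/23 = 52.17 → 52.
Rows: 247 × 33/29 = 281.07 → 281.
edging pick-up: 54 × 20/23 = 46.96 → 47.

Cast on 52 stitches; work 281 rows; edging pick-up 47 stitches.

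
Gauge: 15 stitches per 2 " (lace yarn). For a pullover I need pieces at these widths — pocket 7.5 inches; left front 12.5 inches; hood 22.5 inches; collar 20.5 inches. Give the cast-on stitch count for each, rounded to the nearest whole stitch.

pocket 56; left front 94; hood 169; collar 154.

Rate = 15/2 = 7.5 sts per in.
pocket: 7.5 × 7.5 = 56.25 → 56.
left front: 12.5 × 7.5 = 93.75 → 94.
hood: 22.5 × 7.5 = 168.75 → 169.
collar: 20.5 × 7.5 = 153.75 → 154.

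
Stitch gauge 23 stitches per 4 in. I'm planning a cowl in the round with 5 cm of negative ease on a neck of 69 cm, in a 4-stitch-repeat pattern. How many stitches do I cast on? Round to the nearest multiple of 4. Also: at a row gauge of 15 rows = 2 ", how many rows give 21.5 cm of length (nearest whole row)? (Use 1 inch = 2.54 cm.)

Cast on 144 stitches; work 63 rows.

Finished = 69 − 5 = 64 cm.
64 cm × 1/2.54 = 25.20 inches.
23/4 = 5.75 sts per in; 25.20 × 5.75 = 144.88 sts.
Nearest multiple of 4 → 144.
21.5 cm = 8.46 inches; × 7.5 = 63.48 → 63 rows.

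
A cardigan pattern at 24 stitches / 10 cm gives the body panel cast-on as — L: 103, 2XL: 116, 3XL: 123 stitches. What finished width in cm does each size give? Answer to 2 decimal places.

24/10 = 2.4 sts per cm.
L: 103 / 2.4 = 42.917 → 42.92 cm.
2XL: 116 / 2.4 = 48.333 → 48.33 cm.
3XL: 123 / 2.4 = 51.250 → 51.25 cm.

L 42.92 cm; 2XL 48.33 cm; 3XL 51.25 cm.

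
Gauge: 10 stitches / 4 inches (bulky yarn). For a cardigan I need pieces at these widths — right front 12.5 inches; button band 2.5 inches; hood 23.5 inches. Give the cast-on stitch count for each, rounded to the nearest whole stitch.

Rate = 10/4 = 2.5 sts per in.
right front: 12.5 × 2.5 = 31.25 → 31.
button band: 2.5 × 2.5 = 6.25 → 6.
hood: 23.5 × 2.5 = 58.75 → 59.

right front 31; button band 6; hood 59.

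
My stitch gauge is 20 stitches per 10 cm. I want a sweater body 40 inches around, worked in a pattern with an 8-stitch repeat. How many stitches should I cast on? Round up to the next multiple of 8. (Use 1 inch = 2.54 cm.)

40 in = 40 × 2.54 = 101.60 cm.
20 / 10 = 2 sts/cm.
101.60 × 2 = 203.20 sts.
→ 208.

208 stitches.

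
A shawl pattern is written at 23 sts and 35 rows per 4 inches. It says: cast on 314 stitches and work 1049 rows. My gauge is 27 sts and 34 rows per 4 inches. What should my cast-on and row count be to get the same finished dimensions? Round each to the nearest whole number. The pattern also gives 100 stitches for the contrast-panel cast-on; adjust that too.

Stitches: 314 × 27/23 = 368.61 → 369.
Rows: 1049 × 34/35 = 1019.03 → 1019.
contrast-panel cast-on: 100 × 27/23 = 117.39 → 117.

Cast on 369 stitches; work 1019 rows; contrast-panel cast-on 117 stitches.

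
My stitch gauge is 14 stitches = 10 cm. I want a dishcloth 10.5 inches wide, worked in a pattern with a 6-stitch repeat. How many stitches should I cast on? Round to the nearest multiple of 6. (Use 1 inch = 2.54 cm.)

CO 36 sts.

10.5 in = 10.5 × 2.54 = 26.67 cm.
14 / 10 = 1.4 sts/cm.
26.67 × 1.4 = 37.34 sts.
→ 36.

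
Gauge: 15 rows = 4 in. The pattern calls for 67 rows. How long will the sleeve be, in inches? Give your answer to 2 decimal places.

15 rows / 4 inch = 3.75 rows per inch.
67 / 3.75 = 17.867 inches.

17.87 inches.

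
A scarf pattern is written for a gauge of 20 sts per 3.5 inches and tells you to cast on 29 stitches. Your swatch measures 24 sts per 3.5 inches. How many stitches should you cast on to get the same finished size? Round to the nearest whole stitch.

CO 35 sts.

Scale factor = 24 / 20 = 1.200.
29 × 24 / 20 = 34.80 sts.
→ 35 sts.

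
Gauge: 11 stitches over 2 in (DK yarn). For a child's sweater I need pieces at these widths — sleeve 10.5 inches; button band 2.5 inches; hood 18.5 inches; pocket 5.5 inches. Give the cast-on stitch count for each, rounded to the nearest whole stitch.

sleeve 58; button band 14; hood 102; pocket 30.

Rate = 11/2 = 5.5 sts per in.
sleeve: 10.5 × 5.5 = 57.75 → 58.
button band: 2.5 × 5.5 = 13.75 → 14.
hood: 18.5 × 5.5 = 101.75 → 102.
pocket: 5.5 × 5.5 = 30.25 → 30.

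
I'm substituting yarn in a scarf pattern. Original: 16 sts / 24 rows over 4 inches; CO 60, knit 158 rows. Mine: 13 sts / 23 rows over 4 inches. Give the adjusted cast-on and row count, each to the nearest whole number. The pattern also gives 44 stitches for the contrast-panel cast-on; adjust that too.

Stitches: 60 × 13/16 = 48.75 → 49.
Rows: 158 × 23/24 = 151.42 → 151.
contrast-panel cast-on: 44 × 13/16 = 35.75 → 36.

Cast on 49 stitches; work 151 rows; contrast-panel cast-on 36 stitches.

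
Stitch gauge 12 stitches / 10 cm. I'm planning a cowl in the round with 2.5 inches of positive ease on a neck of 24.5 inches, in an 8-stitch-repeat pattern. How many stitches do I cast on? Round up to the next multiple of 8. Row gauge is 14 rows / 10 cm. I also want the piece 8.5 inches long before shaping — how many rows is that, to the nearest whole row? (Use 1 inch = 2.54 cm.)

Cast on 88 stitches; work 30 rows.

Finished = 24.5 + 2.5 = 27 inches.
27 inches × 2.54 = 68.58 cm.
12/10 = 1.2 sts per cm; 68.58 × 1.2 = 82.30 sts.
Next multiple of 8 → 88.
8.5 inches = 21.59 cm; × 1.4 = 30.23 → 30 rows.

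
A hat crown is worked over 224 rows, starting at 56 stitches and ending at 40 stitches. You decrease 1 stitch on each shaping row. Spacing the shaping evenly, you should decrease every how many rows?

Decrease every 14th row.

Stitches to remove: |40 − 56| = 16.
Shaping rows needed: 16 / 1 = 16.
224 rows / 16 = every 14 rows.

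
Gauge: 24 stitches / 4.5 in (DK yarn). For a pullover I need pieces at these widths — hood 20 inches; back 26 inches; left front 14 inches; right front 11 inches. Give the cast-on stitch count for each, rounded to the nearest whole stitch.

hood 107; back 139; left front 75; right front 59.

Rate = 24/4.5 = 5.333 sts per in.
hood: 20 × 5.333 = 106.67 → 107.
back: 26 × 5.333 = 138.67 → 139.
left front: 14 × 5.333 = 74.67 → 75.
right front: 11 × 5.333 = 58.67 → 59.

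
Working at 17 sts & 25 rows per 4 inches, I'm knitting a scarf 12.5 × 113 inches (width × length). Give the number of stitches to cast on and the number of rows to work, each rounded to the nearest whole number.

Cast on 53 stitches and work 706 rows.

Stitch gauge = 17/4 = 4.25 sts/in; 12.5 × 4.25 = 53.12 → 53 sts.
Row gauge = 25/4 = 6.25 rows/in; 113 × 6.25 = 706.25 → 706 rows.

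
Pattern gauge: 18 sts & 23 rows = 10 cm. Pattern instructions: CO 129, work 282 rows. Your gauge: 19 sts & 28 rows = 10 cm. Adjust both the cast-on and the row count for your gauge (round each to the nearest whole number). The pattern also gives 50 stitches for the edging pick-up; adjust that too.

Stitches: 129 × 19/18 = 136.17 → 136.
Rows: 282 × 28/23 = 343.30 → 343.
edging pick-up: 50 × 19/18 = 52.78 → 53.

Cast on 136 stitches; work 343 rows; edging pick-up 53 stitches.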